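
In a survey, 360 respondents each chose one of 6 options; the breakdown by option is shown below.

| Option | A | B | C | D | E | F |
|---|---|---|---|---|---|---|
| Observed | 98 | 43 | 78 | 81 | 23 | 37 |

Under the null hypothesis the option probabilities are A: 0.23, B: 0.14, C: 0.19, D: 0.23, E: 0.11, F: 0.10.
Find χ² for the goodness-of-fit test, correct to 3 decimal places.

12.250

Expected counts E_i = n·p_i: 360×0.23 = 82.8, 360×0.14 = 50.4, 360×0.19 = 68.4, 360×0.23 = 82.8, 360×0.11 = 39.6, 360×0.10 = 36.
χ² = (98−82.8)²/82.8 + (43−50.4)²/50.4 + (78−68.4)²/68.4 + (81−82.8)²/82.8 + (23−39.6)²/39.6 + (37−36)²/36
   = 2.7903 + 1.0865 + 1.3474 + 0.0391 + 6.9586 + 0.0278
Sum = 12.250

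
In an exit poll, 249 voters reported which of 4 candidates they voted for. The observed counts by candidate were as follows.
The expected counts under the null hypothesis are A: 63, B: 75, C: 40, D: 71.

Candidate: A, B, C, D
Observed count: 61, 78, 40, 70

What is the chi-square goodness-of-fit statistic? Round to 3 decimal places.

0.198

cat         O        E   (O−E)²/E
A          61       63     0.0635
B          78       75     0.1200
C          40       40     0.0000
D          70       71     0.0141
Sum = 0.198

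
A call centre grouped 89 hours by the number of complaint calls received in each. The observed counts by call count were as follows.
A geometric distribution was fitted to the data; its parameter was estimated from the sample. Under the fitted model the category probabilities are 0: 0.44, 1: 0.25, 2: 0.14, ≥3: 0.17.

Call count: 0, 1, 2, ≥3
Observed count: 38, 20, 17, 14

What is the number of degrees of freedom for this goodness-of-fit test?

2

There are k = 4 categories and 1 parameter estimated from the data, so df = 4 − 1 − 1 = 2.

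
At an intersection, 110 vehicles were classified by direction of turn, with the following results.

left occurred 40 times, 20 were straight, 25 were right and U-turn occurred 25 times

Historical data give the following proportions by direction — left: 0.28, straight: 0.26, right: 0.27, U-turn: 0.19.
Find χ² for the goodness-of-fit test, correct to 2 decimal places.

Expected counts E_i = n·p_i: 110×0.28 = 30.8, 110×0.26 = 28.6, 110×0.27 = 29.7, 110×0.19 = 20.9.
left: (40 − 30.8)²/30.8 = 84.64/30.8 = 2.748
straight: (20 − 28.6)²/28.6 = 73.96/28.6 = 2.586
right: (25 − 29.7)²/29.7 = 22.09/29.7 = 0.744
U-turn: (25 − 20.9)²/20.9 = 16.81/20.9 = 0.804
Sum = 6.88

6.88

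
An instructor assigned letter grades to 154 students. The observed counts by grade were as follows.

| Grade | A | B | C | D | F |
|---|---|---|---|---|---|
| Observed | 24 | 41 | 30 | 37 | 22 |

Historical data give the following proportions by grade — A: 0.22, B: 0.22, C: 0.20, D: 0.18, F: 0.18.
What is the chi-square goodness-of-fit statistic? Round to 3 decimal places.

Expected counts E_i = n·p_i: 154×0.22 = 33.88, 154×0.22 = 33.88, 154×0.20 = 30.8, 154×0.18 = 27.72, 154×0.18 = 27.72.
A: (24 − 33.88)²/33.88 = 97.6144/33.88 = 2.8812
B: (41 − 33.88)²/33.88 = 50.6944/33.88 = 1.4963
C: (30 − 30.8)²/30.8 = 0.64/30.8 = 0.0208
D: (37 − 27.72)²/27.72 = 86.1184/27.72 = 3.1067
F: (22 − 27.72)²/27.72 = 32.7184/27.72 = 1.1803
Sum = 8.685

8.685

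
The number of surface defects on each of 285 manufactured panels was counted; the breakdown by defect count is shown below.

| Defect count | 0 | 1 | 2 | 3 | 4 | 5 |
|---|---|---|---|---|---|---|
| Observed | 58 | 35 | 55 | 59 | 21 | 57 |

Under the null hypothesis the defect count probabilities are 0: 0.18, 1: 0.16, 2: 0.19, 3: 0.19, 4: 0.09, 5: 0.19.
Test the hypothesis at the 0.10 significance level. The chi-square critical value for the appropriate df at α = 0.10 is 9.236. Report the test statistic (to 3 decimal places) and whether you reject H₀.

4.780; do not reject

Expected counts E_i = n·p_i: 285×0.18 = 51.3, 285×0.16 = 45.6, 285×0.19 = 54.15, 285×0.19 = 54.15, 285×0.09 = 25.65, 285×0.19 = 54.15.
0: (58 − 51.3)²/51.3 = 44.89/51.3 = 0.8750
1: (35 − 45.6)²/45.6 = 112.36/45.6 = 2.4640
2: (55 − 54.15)²/54.15 = 0.7225/54.15 = 0.0133
3: (59 − 54.15)²/54.15 = 23.5225/54.15 = 0.4344
4: (21 − 25.65)²/25.65 = 21.6225/25.65 = 0.8430
5: (57 − 54.15)²/54.15 = 8.1225/54.15 = 0.1500
Sum = 4.780
df = 5. Since 4.780 < 9.236, we do not reject H₀.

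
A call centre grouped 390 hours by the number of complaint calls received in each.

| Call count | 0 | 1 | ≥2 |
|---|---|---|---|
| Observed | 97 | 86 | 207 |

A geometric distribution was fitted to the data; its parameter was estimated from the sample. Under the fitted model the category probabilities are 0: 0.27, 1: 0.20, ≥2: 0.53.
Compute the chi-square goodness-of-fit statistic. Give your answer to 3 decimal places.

1.475

Expected counts E_i = n·p_i: 390×0.27 = 105.3, 390×0.20 = 78, 390×0.53 = 206.7.
0: (97 − 105.3)²/105.3 = 68.89/105.3 = 0.6542
1: (86 − 78)²/78 = 64/78 = 0.8205
≥2: (207 − 206.7)²/206.7 = 0.09/206.7 = 0.0004
Sum = 1.475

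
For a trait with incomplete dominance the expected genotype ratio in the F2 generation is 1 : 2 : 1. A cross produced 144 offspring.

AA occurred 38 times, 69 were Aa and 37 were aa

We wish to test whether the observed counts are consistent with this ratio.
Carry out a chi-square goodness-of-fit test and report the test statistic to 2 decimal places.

Ratio total = 4. Expected counts: 144×1/4 = 36, 144×2/4 = 72, 144×1/4 = 36.
cat         O        E   (O−E)²/E
AA         38       36      0.111
Aa         69       72      0.125
aa         37       36      0.028
Sum = 0.26

0.26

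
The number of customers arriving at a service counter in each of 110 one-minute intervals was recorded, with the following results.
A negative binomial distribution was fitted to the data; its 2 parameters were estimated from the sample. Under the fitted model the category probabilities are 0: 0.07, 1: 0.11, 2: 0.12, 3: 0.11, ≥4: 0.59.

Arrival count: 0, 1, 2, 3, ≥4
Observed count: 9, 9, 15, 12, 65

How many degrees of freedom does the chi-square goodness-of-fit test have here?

There are k = 5 categories and 2 parameters estimated from the data, so df = 5 − 1 − 2 = 2.

2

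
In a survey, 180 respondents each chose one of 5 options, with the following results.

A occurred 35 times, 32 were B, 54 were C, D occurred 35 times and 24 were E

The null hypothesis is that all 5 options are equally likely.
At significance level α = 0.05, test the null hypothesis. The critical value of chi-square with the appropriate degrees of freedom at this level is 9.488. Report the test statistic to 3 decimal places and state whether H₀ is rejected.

Expected count for each of the 5 categories: 180/5 = 36.
χ² = (35−36)²/36 + (32−36)²/36 + (54−36)²/36 + (35−36)²/36 + (24−36)²/36
   = 0.0278 + 0.4444 + 9.0000 + 0.0278 + 4.0000
Sum = 13.500
df = 4. Since 13.500 > 9.488, we reject H₀.

13.500; reject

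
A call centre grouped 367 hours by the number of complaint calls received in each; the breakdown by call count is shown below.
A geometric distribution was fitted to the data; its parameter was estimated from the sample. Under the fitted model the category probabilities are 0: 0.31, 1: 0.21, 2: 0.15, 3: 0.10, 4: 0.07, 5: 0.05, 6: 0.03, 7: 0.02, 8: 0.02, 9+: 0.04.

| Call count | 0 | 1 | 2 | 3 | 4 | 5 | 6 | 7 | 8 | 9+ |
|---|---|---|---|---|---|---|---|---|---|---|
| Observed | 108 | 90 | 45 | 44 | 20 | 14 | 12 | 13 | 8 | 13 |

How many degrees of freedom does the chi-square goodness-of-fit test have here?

8

There are k = 10 categories and 1 parameter estimated from the data, so df = 10 − 1 − 1 = 8.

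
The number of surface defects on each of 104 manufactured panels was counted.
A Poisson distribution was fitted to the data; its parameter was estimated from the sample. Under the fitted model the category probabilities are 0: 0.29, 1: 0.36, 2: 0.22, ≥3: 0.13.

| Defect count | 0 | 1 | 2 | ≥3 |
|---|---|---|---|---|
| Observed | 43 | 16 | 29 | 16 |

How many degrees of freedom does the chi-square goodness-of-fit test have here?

There are k = 4 categories and 1 parameter estimated from the data, so df = 4 − 1 − 1 = 2.

2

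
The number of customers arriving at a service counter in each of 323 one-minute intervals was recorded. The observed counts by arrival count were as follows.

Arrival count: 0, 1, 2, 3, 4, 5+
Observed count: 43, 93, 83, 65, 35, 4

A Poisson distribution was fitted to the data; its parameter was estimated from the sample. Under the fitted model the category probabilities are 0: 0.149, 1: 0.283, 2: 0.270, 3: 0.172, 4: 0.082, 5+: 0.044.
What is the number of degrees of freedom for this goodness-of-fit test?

4

There are k = 6 categories and 1 parameter estimated from the data, so df = 6 − 1 − 1 = 4.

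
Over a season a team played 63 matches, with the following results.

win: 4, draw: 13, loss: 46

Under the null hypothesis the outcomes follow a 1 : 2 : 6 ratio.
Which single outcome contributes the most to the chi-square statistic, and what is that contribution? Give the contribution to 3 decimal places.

win, 1.286

Ratio total = 9. Expected counts: 63×1/9 = 7, 63×2/9 = 14, 63×6/9 = 42.
win: (4 − 7)²/7 = 9/7 = 1.2857
draw: (13 − 14)²/14 = 1/14 = 0.0714
loss: (46 − 42)²/42 = 16/42 = 0.3810
The largest term is for win: 1.286.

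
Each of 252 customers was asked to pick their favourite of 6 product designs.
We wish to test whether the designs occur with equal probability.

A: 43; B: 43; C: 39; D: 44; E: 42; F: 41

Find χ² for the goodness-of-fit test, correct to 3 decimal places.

Expected count for each of the 6 categories: 252/6 = 42.
A: (43 − 42)²/42 = 1/42 = 0.0238
B: (43 − 42)²/42 = 1/42 = 0.0238
C: (39 − 42)²/42 = 9/42 = 0.2143
D: (44 − 42)²/42 = 4/42 = 0.0952
E: (42 − 42)²/42 = 0/42 = 0.0000
F: (41 − 42)²/42 = 1/42 = 0.0238
Sum = 0.381

0.381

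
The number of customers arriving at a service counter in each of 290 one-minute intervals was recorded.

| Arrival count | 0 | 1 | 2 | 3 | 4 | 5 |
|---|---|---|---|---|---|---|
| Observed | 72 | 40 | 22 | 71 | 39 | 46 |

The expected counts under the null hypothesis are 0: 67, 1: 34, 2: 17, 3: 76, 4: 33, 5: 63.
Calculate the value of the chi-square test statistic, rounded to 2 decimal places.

8.91

χ² = (72−67)²/67 + (40−34)²/34 + (22−17)²/17 + (71−76)²/76 + (39−33)²/33 + (46−63)²/63
   = 0.373 + 1.059 + 1.471 + 0.329 + 1.091 + 4.587
Sum = 8.91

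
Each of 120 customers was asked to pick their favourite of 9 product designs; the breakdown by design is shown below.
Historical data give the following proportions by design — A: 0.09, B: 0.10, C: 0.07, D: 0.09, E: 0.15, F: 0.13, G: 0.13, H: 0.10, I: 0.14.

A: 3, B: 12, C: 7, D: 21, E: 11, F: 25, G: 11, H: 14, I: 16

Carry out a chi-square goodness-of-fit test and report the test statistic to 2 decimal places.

Expected counts E_i = n·p_i: 120×0.09 = 10.8, 120×0.10 = 12, 120×0.07 = 8.4, 120×0.09 = 10.8, 120×0.15 = 18, 120×0.13 = 15.6, 120×0.13 = 15.6, 120×0.10 = 12, 120×0.14 = 16.8.
cat         O        E   (O−E)²/E
A           3     10.8      5.633
B          12       12      0.000
C           7      8.4      0.233
D          21     10.8      9.633
E          11       18      2.722
F          25     15.6      5.664
G          11     15.6      1.356
H          14       12      0.333
I          16     16.8      0.038
Sum = 25.61

25.61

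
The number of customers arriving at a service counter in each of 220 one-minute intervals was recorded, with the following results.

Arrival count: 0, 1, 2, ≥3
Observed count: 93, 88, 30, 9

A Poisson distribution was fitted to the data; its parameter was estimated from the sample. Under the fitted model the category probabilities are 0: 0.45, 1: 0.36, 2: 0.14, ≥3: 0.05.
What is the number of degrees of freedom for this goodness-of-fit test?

There are k = 4 categories and 1 parameter estimated from the data, so df = 4 − 1 − 1 = 2.

2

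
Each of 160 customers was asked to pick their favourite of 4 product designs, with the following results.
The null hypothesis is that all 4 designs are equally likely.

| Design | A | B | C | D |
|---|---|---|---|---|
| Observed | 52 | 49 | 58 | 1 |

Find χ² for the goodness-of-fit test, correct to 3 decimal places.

51.750

Expected count for each of the 4 categories: 160/4 = 40.
χ² = (52−40)²/40 + (49−40)²/40 + (58−40)²/40 + (1−40)²/40
   = 3.6000 + 2.0250 + 8.1000 + 38.0250
Sum = 51.750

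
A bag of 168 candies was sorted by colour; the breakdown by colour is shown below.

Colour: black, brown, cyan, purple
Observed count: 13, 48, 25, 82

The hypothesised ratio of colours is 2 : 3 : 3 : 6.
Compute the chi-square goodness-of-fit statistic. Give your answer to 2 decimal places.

Ratio total = 14. Expected counts: 168×2/14 = 24, 168×3/14 = 36, 168×3/14 = 36, 168×6/14 = 72.
black: (13 − 24)²/24 = 121/24 = 5.042
brown: (48 − 36)²/36 = 144/36 = 4.000
cyan: (25 − 36)²/36 = 121/36 = 3.361
purple: (82 − 72)²/72 = 100/72 = 1.389
Sum = 13.79

13.79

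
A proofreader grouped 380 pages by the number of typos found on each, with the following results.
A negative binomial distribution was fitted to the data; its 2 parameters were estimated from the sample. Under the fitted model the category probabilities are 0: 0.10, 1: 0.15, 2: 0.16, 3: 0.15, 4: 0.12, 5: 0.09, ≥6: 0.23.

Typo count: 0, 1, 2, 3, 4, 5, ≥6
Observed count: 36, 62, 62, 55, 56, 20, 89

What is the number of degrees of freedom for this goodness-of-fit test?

4

There are k = 7 categories and 2 parameters estimated from the data, so df = 7 − 1 − 2 = 4.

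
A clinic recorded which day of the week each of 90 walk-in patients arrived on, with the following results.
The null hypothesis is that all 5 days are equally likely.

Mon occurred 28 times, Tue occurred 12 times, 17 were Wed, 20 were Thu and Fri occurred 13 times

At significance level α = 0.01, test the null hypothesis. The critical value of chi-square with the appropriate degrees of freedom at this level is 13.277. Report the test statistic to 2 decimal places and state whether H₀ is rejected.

Expected count for each of the 5 categories: 90/5 = 18.
cat         O        E   (O−E)²/E
Mon        28       18      5.556
Tue        12       18      2.000
Wed        17       18      0.056
Thu        20       18      0.222
Fri        13       18      1.389
Sum = 9.22
df = 4. Since 9.22 < 13.277, we do not reject H₀.

9.22; do not reject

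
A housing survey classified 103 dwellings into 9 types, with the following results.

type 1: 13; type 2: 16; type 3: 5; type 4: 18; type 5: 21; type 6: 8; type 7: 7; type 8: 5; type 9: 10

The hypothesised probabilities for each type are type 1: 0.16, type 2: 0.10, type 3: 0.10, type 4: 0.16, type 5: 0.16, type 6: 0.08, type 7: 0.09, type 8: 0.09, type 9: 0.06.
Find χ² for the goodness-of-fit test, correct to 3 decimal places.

12.887

Expected counts E_i = n·p_i: 103×0.16 = 16.48, 103×0.10 = 10.3, 103×0.10 = 10.3, 103×0.16 = 16.48, 103×0.16 = 16.48, 103×0.08 = 8.24, 103×0.09 = 9.27, 103×0.09 = 9.27, 103×0.06 = 6.18.
cat         O        E   (O−E)²/E
type 1     13    16.48     0.7349
type 2     16     10.3     3.1544
type 3      5     10.3     2.7272
type 4     18    16.48     0.1402
type 5     21    16.48     1.2397
type 6      8     8.24     0.0070
type 7      7     9.27     0.5559
type 8      5     9.27     1.9669
type 9     10     6.18     2.3612
Sum = 12.887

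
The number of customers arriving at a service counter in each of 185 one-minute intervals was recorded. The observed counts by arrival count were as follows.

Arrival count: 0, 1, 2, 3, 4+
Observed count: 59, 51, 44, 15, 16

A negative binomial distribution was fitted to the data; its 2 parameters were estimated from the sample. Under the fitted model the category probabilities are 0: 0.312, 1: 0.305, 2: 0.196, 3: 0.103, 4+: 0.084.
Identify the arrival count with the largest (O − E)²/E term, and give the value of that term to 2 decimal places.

Expected counts E_i = n·p_i: 185×0.312 = 57.72, 185×0.305 = 56.425, 185×0.196 = 36.26, 185×0.103 = 19.055, 185×0.084 = 15.54.
χ² = (59−57.72)²/57.72 + (51−56.425)²/56.425 + (44−36.26)²/36.26 + (15−19.055)²/19.055 + (16−15.54)²/15.54
   = 0.028 + 0.522 + 1.652 + 0.863 + 0.014
The largest term is for 2: 1.65.

2, 1.65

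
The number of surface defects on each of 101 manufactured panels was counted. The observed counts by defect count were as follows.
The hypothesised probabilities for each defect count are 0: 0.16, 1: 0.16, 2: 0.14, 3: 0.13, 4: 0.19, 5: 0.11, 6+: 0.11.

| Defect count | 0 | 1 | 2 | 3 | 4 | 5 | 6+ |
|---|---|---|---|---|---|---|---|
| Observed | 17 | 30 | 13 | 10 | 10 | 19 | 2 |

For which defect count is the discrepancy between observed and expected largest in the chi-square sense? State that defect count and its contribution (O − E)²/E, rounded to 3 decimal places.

1, 11.853

Expected counts E_i = n·p_i: 101×0.16 = 16.16, 101×0.16 = 16.16, 101×0.14 = 14.14, 101×0.13 = 13.13, 101×0.19 = 19.19, 101×0.11 = 11.11, 101×0.11 = 11.11.
χ² = (17−16.16)²/16.16 + (30−16.16)²/16.16 + (13−14.14)²/14.14 + (10−13.13)²/13.13 + (10−19.19)²/19.19 + (19−11.11)²/11.11 + (2−11.11)²/11.11
   = 0.0437 + 11.8531 + 0.0919 + 0.7461 + 4.4010 + 5.6032 + 7.4700
The largest term is for 1: 11.853.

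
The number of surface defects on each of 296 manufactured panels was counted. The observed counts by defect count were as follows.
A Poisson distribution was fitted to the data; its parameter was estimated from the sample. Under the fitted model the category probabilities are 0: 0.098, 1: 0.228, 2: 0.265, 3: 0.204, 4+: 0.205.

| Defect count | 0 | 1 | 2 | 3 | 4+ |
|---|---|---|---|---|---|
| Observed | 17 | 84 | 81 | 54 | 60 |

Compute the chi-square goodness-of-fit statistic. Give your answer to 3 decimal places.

9.777

Expected counts E_i = n·p_i: 296×0.098 = 29.008, 296×0.228 = 67.488, 296×0.265 = 78.44, 296×0.204 = 60.384, 296×0.205 = 60.68.
χ² = (17−29.008)²/29.008 + (84−67.488)²/67.488 + (81−78.44)²/78.44 + (54−60.384)²/60.384 + (60−60.68)²/60.68
   = 4.9708 + 4.0399 + 0.0835 + 0.6749 + 0.0076
Sum = 9.777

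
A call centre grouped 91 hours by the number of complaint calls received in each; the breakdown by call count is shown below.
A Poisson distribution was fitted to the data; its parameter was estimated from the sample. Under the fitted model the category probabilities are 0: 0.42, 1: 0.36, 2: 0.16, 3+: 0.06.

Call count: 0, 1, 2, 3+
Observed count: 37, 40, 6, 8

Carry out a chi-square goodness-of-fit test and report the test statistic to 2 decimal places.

7.85

Expected counts E_i = n·p_i: 91×0.42 = 38.22, 91×0.36 = 32.76, 91×0.16 = 14.56, 91×0.06 = 5.46.
0: (37 − 38.22)²/38.22 = 1.4884/38.22 = 0.039
1: (40 − 32.76)²/32.76 = 52.4176/32.76 = 1.600
2: (6 − 14.56)²/14.56 = 73.2736/14.56 = 5.033
3+: (8 − 5.46)²/5.46 = 6.4516/5.46 = 1.182
Sum = 7.85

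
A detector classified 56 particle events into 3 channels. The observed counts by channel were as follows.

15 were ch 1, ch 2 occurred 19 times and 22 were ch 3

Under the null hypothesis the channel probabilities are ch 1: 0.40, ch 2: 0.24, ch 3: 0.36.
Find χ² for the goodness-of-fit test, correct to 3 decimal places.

Expected counts E_i = n·p_i: 56×0.40 = 22.4, 56×0.24 = 13.44, 56×0.36 = 20.16.
cat         O        E   (O−E)²/E
ch 1       15     22.4     2.4446
ch 2       19    13.44     2.3001
ch 3       22    20.16     0.1679
Sum = 4.913

4.913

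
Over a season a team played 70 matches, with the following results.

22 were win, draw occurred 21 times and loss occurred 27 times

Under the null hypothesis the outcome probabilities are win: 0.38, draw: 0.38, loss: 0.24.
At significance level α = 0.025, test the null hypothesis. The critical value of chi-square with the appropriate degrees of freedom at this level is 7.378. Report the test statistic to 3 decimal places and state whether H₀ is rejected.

Expected counts E_i = n·p_i: 70×0.38 = 26.6, 70×0.38 = 26.6, 70×0.24 = 16.8.
χ² = (22−26.6)²/26.6 + (21−26.6)²/26.6 + (27−16.8)²/16.8
   = 0.7955 + 1.1789 + 6.1929
Sum = 8.167
df = 2. Since 8.167 > 7.378, we reject H₀.

8.167; reject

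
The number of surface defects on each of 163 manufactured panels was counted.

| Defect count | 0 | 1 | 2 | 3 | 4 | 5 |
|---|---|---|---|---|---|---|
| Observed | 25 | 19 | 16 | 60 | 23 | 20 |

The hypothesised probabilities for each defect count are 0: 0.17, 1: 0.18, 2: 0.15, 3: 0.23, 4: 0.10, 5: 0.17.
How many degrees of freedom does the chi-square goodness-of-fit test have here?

There are k = 6 categories and no parameters were estimated from the data, so df = 6 − 1 = 5.

5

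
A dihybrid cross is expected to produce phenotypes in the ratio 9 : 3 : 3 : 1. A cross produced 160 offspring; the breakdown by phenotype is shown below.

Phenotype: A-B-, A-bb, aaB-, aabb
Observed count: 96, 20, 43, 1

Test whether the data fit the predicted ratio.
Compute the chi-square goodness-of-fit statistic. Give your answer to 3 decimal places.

17.467

Ratio total = 16. Expected counts: 160×9/16 = 90, 160×3/16 = 30, 160×3/16 = 30, 160×1/16 = 10.
cat         O        E   (O−E)²/E
A-B-       96       90     0.4000
A-bb       20       30     3.3333
aaB-       43       30     5.6333
aabb        1       10     8.1000
Sum = 17.467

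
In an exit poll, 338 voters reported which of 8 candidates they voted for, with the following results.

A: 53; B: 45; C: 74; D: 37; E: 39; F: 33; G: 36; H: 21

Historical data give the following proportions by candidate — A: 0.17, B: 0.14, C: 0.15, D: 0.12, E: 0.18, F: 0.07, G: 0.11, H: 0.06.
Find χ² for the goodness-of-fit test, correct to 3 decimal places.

Expected counts E_i = n·p_i: 338×0.17 = 57.46, 338×0.14 = 47.32, 338×0.15 = 50.7, 338×0.12 = 40.56, 338×0.18 = 60.84, 338×0.07 = 23.66, 338×0.11 = 37.18, 338×0.06 = 20.28.
χ² = (53−57.46)²/57.46 + (45−47.32)²/47.32 + (74−50.7)²/50.7 + (37−40.56)²/40.56 + (39−60.84)²/60.84 + (33−23.66)²/23.66 + (36−37.18)²/37.18 + (21−20.28)²/20.28
   = 0.3462 + 0.1137 + 10.7079 + 0.3125 + 7.8400 + 3.6870 + 0.0375 + 0.0256
Sum = 23.070

23.070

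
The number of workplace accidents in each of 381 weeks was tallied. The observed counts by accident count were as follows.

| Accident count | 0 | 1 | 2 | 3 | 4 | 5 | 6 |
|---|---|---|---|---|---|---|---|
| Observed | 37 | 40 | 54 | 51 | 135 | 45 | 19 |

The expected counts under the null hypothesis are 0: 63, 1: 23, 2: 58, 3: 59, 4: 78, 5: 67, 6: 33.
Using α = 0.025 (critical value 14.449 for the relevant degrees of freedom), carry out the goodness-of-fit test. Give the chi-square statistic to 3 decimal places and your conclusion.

0: (37 − 63)²/63 = 676/63 = 10.7302
1: (40 − 23)²/23 = 289/23 = 12.5652
2: (54 − 58)²/58 = 16/58 = 0.2759
3: (51 − 59)²/59 = 64/59 = 1.0847
4: (135 − 78)²/78 = 3249/78 = 41.6538
5: (45 − 67)²/67 = 484/67 = 7.2239
6: (19 − 33)²/33 = 196/33 = 5.9394
Sum = 79.473
df = 6. Since 79.473 > 14.449, we reject H₀.

79.473; reject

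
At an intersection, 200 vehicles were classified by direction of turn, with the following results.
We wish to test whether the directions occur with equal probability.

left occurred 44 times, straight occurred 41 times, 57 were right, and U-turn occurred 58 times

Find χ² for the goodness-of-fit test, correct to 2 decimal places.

4.60

Expected count for each of the 4 categories: 200/4 = 50.
χ² = (44−50)²/50 + (41−50)²/50 + (57−50)²/50 + (58−50)²/50
   = 0.720 + 1.620 + 0.980 + 1.280
Sum = 4.60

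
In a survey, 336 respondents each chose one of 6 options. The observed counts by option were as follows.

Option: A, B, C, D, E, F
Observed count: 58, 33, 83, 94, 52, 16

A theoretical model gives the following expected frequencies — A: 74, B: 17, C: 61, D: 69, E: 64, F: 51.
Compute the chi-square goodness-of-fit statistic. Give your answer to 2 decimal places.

A: (58 − 74)²/74 = 256/74 = 3.459
B: (33 − 17)²/17 = 256/17 = 15.059
C: (83 − 61)²/61 = 484/61 = 7.934
D: (94 − 69)²/69 = 625/69 = 9.058
E: (52 − 64)²/64 = 144/64 = 2.250
F: (16 − 51)²/51 = 1225/51 = 24.020
Sum = 61.78

61.78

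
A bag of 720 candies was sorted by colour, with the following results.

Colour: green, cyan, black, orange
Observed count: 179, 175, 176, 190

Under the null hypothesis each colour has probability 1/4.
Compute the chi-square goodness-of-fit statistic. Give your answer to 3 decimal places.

Expected count for each of the 4 categories: 720/4 = 180.
green: (179 − 180)²/180 = 1/180 = 0.0056
cyan: (175 − 180)²/180 = 25/180 = 0.1389
black: (176 − 180)²/180 = 16/180 = 0.0889
orange: (190 − 180)²/180 = 100/180 = 0.5556
Sum = 0.789

0.789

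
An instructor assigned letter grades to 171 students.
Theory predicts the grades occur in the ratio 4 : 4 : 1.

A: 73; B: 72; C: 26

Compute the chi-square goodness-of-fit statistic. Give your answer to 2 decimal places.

Ratio total = 9. Expected counts: 171×4/9 = 76, 171×4/9 = 76, 171×1/9 = 19.
cat         O        E   (O−E)²/E
A          73       76      0.118
B          72       76      0.211
C          26       19      2.579
Sum = 2.91

2.91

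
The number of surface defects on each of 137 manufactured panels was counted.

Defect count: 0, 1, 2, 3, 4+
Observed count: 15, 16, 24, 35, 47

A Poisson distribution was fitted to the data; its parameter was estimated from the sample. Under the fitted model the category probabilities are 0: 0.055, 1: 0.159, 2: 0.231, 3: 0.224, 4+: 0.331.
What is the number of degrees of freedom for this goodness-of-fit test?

There are k = 5 categories and 1 parameter estimated from the data, so df = 5 − 1 − 1 = 3.

3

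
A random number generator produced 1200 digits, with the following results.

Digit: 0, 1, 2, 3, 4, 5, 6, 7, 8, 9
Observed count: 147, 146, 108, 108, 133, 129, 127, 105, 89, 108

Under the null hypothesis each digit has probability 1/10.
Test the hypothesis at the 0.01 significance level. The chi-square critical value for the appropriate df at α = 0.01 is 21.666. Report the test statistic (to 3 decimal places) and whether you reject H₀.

Expected count for each of the 10 categories: 1200/10 = 120.
χ² = (147−120)²/120 + (146−120)²/120 + (108−120)²/120 + (108−120)²/120 + (133−120)²/120 + (129−120)²/120 + (127−120)²/120 + (105−120)²/120 + (89−120)²/120 + (108−120)²/120
   = 6.0750 + 5.6333 + 1.2000 + 1.2000 + 1.4083 + 0.6750 + 0.4083 + 1.8750 + 8.0083 + 1.2000
Sum = 27.683
df = 9. Since 27.683 > 21.666, we reject H₀.

27.683; reject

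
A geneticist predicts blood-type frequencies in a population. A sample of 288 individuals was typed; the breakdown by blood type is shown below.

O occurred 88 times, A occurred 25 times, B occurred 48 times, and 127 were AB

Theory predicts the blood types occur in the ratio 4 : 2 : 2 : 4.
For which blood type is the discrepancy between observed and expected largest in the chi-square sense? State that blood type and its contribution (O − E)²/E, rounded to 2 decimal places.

Ratio total = 12. Expected counts: 288×4/12 = 96, 288×2/12 = 48, 288×2/12 = 48, 288×4/12 = 96.
cat         O        E   (O−E)²/E
O          88       96      0.667
A          25       48     11.021
B          48       48      0.000
AB        127       96     10.010
The largest term is for A: 11.02.

A, 11.02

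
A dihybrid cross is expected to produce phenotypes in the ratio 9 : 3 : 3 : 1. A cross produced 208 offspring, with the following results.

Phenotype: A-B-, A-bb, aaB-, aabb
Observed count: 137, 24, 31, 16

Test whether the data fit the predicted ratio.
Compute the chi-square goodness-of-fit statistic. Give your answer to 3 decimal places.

Ratio total = 16. Expected counts: 208×9/16 = 117, 208×3/16 = 39, 208×3/16 = 39, 208×1/16 = 13.
χ² = (137−117)²/117 + (24−39)²/39 + (31−39)²/39 + (16−13)²/13
   = 3.4188 + 5.7692 + 1.6410 + 0.6923
Sum = 11.521

11.521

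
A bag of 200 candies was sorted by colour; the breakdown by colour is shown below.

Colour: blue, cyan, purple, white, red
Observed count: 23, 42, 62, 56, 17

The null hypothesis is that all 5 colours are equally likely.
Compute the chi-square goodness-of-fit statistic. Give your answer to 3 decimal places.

39.050

Under H₀ each category has probability 1/5, so each expected count is 200/5 = 40.
cat         O        E   (O−E)²/E
blue       23       40     7.2250
cyan       42       40     0.1000
purple     62       40    12.1000
white      56       40     6.4000
red        17       40    13.2250
Sum = 39.050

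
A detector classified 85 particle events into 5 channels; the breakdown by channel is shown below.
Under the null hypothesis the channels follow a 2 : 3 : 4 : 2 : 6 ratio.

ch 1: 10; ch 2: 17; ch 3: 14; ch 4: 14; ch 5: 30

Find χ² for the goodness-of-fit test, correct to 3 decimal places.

3.667

Ratio total = 17. Expected counts: 85×2/17 = 10, 85×3/17 = 15, 85×4/17 = 20, 85×2/17 = 10, 85×6/17 = 30.
ch 1: (10 − 10)²/10 = 0/10 = 0.0000
ch 2: (17 − 15)²/15 = 4/15 = 0.2667
ch 3: (14 − 20)²/20 = 36/20 = 1.8000
ch 4: (14 − 10)²/10 = 16/10 = 1.6000
ch 5: (30 − 30)²/30 = 0/30 = 0.0000
Sum = 3.667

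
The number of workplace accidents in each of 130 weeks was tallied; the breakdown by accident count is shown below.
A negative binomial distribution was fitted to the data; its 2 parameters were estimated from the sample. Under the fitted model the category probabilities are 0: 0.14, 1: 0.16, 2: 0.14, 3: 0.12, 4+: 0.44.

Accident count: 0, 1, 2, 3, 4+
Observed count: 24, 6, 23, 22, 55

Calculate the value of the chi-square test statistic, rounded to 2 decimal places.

16.36

Expected counts E_i = n·p_i: 130×0.14 = 18.2, 130×0.16 = 20.8, 130×0.14 = 18.2, 130×0.12 = 15.6, 130×0.44 = 57.2.
χ² = (24−18.2)²/18.2 + (6−20.8)²/20.8 + (23−18.2)²/18.2 + (22−15.6)²/15.6 + (55−57.2)²/57.2
   = 1.848 + 10.531 + 1.266 + 2.626 + 0.085
Sum = 16.36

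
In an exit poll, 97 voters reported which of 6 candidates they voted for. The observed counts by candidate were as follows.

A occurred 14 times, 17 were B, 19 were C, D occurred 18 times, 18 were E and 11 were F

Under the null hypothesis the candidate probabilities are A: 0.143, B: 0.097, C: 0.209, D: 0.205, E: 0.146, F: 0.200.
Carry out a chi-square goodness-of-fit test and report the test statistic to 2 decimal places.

Expected counts E_i = n·p_i: 97×0.143 = 13.871, 97×0.097 = 9.409, 97×0.209 = 20.273, 97×0.205 = 19.885, 97×0.146 = 14.162, 97×0.200 = 19.4.
A: (14 − 13.871)²/13.871 = 0.016641/13.871 = 0.001
B: (17 − 9.409)²/9.409 = 57.623281/9.409 = 6.124
C: (19 − 20.273)²/20.273 = 1.620529/20.273 = 0.080
D: (18 − 19.885)²/19.885 = 3.553225/19.885 = 0.179
E: (18 − 14.162)²/14.162 = 14.730244/14.162 = 1.040
F: (11 − 19.4)²/19.4 = 70.56/19.4 = 3.637
Sum = 11.06

11.06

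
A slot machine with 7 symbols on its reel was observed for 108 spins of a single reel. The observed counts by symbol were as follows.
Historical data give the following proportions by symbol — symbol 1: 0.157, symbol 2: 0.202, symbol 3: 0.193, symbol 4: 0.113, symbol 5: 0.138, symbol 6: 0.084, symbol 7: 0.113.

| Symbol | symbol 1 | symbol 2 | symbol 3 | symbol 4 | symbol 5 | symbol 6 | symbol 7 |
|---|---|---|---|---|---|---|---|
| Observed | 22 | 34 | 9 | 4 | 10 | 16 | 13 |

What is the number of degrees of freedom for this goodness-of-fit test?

6

There are k = 7 categories and no parameters were estimated from the data, so df = 7 − 1 = 6.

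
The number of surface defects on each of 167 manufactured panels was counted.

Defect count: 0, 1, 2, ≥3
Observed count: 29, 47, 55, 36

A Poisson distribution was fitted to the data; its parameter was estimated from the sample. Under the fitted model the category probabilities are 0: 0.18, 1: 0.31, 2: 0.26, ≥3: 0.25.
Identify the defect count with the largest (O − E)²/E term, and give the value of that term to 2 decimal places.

Expected counts E_i = n·p_i: 167×0.18 = 30.06, 167×0.31 = 51.77, 167×0.26 = 43.42, 167×0.25 = 41.75.
0: (29 − 30.06)²/30.06 = 1.1236/30.06 = 0.037
1: (47 − 51.77)²/51.77 = 22.7529/51.77 = 0.439
2: (55 − 43.42)²/43.42 = 134.0964/43.42 = 3.088
≥3: (36 − 41.75)²/41.75 = 33.0625/41.75 = 0.792
The largest term is for 2: 3.09.

2, 3.09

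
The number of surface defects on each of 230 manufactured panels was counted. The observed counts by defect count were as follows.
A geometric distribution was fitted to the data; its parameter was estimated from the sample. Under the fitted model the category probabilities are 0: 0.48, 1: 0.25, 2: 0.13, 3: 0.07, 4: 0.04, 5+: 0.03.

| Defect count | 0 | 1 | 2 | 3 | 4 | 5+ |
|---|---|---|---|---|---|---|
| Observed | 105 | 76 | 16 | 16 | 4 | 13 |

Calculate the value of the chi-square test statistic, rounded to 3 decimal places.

Expected counts E_i = n·p_i: 230×0.48 = 110.4, 230×0.25 = 57.5, 230×0.13 = 29.9, 230×0.07 = 16.1, 230×0.04 = 9.2, 230×0.03 = 6.9.
0: (105 − 110.4)²/110.4 = 29.16/110.4 = 0.2641
1: (76 − 57.5)²/57.5 = 342.25/57.5 = 5.9522
2: (16 − 29.9)²/29.9 = 193.21/29.9 = 6.4619
3: (16 − 16.1)²/16.1 = 0.01/16.1 = 0.0006
4: (4 − 9.2)²/9.2 = 27.04/9.2 = 2.9391
5+: (13 − 6.9)²/6.9 = 37.21/6.9 = 5.3928
Sum = 21.011

21.011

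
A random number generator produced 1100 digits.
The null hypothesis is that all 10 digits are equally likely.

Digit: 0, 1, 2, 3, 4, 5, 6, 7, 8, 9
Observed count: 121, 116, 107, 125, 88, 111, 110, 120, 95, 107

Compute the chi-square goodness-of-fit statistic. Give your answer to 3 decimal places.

11.000

Under H₀ each category has probability 1/10, so each expected count is 1100/10 = 110.
χ² = (121−110)²/110 + (116−110)²/110 + (107−110)²/110 + (125−110)²/110 + (88−110)²/110 + (111−110)²/110 + (110−110)²/110 + (120−110)²/110 + (95−110)²/110 + (107−110)²/110
   = 1.1000 + 0.3273 + 0.0818 + 2.0455 + 4.4000 + 0.0091 + 0.0000 + 0.9091 + 2.0455 + 0.0818
Sum = 11.000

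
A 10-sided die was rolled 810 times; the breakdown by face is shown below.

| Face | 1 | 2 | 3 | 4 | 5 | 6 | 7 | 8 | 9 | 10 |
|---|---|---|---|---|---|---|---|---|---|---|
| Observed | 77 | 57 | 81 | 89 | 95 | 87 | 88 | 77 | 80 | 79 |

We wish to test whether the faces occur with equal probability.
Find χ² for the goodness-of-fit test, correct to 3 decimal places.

11.827

Expected count for each of the 10 categories: 810/10 = 81.
1: (77 − 81)²/81 = 16/81 = 0.1975
2: (57 − 81)²/81 = 576/81 = 7.1111
3: (81 − 81)²/81 = 0/81 = 0.0000
4: (89 − 81)²/81 = 64/81 = 0.7901
5: (95 − 81)²/81 = 196/81 = 2.4198
6: (87 − 81)²/81 = 36/81 = 0.4444
7: (88 − 81)²/81 = 49/81 = 0.6049
8: (77 − 81)²/81 = 16/81 = 0.1975
9: (80 − 81)²/81 = 1/81 = 0.0123
10: (79 − 81)²/81 = 4/81 = 0.0494
Sum = 11.827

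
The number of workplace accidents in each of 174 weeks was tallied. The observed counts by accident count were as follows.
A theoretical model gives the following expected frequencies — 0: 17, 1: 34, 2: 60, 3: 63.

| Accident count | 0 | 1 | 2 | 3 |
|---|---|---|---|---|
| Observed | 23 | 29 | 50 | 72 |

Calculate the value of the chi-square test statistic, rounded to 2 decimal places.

5.81

cat         O        E   (O−E)²/E
0          23       17      2.118
1          29       34      0.735
2          50       60      1.667
3          72       63      1.286
Sum = 5.81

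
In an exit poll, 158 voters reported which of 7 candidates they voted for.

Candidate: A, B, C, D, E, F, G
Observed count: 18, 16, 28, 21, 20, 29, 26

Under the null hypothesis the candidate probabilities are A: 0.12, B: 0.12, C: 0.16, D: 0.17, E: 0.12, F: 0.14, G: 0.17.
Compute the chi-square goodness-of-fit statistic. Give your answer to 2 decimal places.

Expected counts E_i = n·p_i: 158×0.12 = 18.96, 158×0.12 = 18.96, 158×0.16 = 25.28, 158×0.17 = 26.86, 158×0.12 = 18.96, 158×0.14 = 22.12, 158×0.17 = 26.86.
A: (18 − 18.96)²/18.96 = 0.9216/18.96 = 0.049
B: (16 − 18.96)²/18.96 = 8.7616/18.96 = 0.462
C: (28 − 25.28)²/25.28 = 7.3984/25.28 = 0.293
D: (21 − 26.86)²/26.86 = 34.3396/26.86 = 1.278
E: (20 − 18.96)²/18.96 = 1.0816/18.96 = 0.057
F: (29 − 22.12)²/22.12 = 47.3344/22.12 = 2.140
G: (26 − 26.86)²/26.86 = 0.7396/26.86 = 0.028
Sum = 4.31

4.31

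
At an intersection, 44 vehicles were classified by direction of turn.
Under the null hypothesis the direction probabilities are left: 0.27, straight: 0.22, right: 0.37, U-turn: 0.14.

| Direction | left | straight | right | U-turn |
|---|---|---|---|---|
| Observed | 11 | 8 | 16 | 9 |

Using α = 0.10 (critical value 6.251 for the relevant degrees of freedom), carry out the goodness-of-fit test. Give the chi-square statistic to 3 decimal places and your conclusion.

1.671; do not reject

Expected counts E_i = n·p_i: 44×0.27 = 11.88, 44×0.22 = 9.68, 44×0.37 = 16.28, 44×0.14 = 6.16.
left: (11 − 11.88)²/11.88 = 0.7744/11.88 = 0.0652
straight: (8 − 9.68)²/9.68 = 2.8224/9.68 = 0.2916
right: (16 − 16.28)²/16.28 = 0.0784/16.28 = 0.0048
U-turn: (9 − 6.16)²/6.16 = 8.0656/6.16 = 1.3094
Sum = 1.671
df = 3. Since 1.671 < 6.251, we do not reject H₀.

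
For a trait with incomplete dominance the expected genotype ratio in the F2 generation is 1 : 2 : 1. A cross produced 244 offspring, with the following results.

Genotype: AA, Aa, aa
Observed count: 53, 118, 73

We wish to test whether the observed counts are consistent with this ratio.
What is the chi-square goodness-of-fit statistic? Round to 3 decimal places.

Ratio total = 4. Expected counts: 244×1/4 = 61, 244×2/4 = 122, 244×1/4 = 61.
χ² = (53−61)²/61 + (118−122)²/122 + (73−61)²/61
   = 1.0492 + 0.1311 + 2.3607
Sum = 3.541

3.541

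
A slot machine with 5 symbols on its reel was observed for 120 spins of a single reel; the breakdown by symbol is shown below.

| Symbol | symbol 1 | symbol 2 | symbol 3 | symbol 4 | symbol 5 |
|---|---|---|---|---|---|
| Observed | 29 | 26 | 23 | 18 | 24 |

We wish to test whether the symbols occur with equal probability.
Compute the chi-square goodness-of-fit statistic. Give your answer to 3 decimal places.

Expected count for each of the 5 categories: 120/5 = 24.
χ² = (29−24)²/24 + (26−24)²/24 + (23−24)²/24 + (18−24)²/24 + (24−24)²/24
   = 1.0417 + 0.1667 + 0.0417 + 1.5000 + 0.0000
Sum = 2.750

2.750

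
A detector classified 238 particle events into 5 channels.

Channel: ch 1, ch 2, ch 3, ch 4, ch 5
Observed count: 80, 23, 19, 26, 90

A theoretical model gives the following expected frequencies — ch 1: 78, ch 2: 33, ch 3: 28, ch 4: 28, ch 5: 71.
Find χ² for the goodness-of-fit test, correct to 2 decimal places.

χ² = (80−78)²/78 + (23−33)²/33 + (19−28)²/28 + (26−28)²/28 + (90−71)²/71
   = 0.051 + 3.030 + 2.893 + 0.143 + 5.085
Sum = 11.20

11.20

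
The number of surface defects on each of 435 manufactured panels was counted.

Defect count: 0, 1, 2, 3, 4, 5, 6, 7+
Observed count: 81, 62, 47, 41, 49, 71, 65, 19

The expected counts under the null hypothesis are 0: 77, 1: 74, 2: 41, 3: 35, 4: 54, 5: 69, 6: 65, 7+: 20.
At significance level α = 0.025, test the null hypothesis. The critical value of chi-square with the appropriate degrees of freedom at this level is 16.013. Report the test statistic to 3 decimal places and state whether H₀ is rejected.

χ² = (81−77)²/77 + (62−74)²/74 + (47−41)²/41 + (41−35)²/35 + (49−54)²/54 + (71−69)²/69 + (65−65)²/65 + (19−20)²/20
   = 0.2078 + 1.9459 + 0.8780 + 1.0286 + 0.4630 + 0.0580 + 0.0000 + 0.0500
Sum = 4.631
df = 7. Since 4.631 < 16.013, we do not reject H₀.

4.631; do not reject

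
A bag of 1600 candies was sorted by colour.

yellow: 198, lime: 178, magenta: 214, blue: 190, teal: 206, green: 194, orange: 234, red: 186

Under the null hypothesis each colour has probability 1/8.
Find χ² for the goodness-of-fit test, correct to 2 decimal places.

Expected count for each of the 8 categories: 1600/8 = 200.
χ² = (198−200)²/200 + (178−200)²/200 + (214−200)²/200 + (190−200)²/200 + (206−200)²/200 + (194−200)²/200 + (234−200)²/200 + (186−200)²/200
   = 0.020 + 2.420 + 0.980 + 0.500 + 0.180 + 0.180 + 5.780 + 0.980
Sum = 11.04

11.04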